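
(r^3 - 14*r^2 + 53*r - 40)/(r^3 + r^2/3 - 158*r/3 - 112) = 3*(r^2 - 6*r + 5)/(3*r^2 + 25*r + 42)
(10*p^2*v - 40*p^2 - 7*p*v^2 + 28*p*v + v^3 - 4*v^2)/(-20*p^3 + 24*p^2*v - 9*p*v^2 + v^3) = (4 - v)/(2*p - v)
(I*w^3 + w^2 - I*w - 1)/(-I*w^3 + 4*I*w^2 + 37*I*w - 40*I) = (-w^2 + w*(-1 + I) + I)/(w^2 - 3*w - 40)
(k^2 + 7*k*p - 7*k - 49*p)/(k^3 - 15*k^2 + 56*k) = (k + 7*p)/(k*(k - 8))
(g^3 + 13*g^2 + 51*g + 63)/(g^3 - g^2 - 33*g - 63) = (g + 7)/(g - 7)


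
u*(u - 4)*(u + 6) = u^3 + 2*u^2 - 24*u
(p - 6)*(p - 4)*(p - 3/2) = p^3 - 23*p^2/2 + 39*p - 36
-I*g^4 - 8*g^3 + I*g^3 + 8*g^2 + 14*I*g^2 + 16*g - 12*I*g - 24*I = (g - 2)*(g - 6*I)*(g - 2*I)*(-I*g - I)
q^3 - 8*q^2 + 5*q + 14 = (q - 7)*(q - 2)*(q + 1)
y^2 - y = y*(y - 1)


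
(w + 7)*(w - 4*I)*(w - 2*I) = w^3 + 7*w^2 - 6*I*w^2 - 8*w - 42*I*w - 56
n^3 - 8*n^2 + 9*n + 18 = (n - 6)*(n - 3)*(n + 1)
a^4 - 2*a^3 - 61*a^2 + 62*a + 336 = (a - 8)*(a - 3)*(a + 2)*(a + 7)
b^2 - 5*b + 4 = (b - 4)*(b - 1)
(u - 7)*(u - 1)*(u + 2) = u^3 - 6*u^2 - 9*u + 14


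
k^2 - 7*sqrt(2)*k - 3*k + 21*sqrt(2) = (k - 3)*(k - 7*sqrt(2))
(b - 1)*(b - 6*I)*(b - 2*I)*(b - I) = b^4 - b^3 - 9*I*b^3 - 20*b^2 + 9*I*b^2 + 20*b + 12*I*b - 12*I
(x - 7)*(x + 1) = x^2 - 6*x - 7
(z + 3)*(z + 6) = z^2 + 9*z + 18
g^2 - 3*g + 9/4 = (g - 3/2)^2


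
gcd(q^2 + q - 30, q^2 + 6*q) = q + 6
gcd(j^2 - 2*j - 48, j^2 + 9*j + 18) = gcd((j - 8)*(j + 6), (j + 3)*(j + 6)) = j + 6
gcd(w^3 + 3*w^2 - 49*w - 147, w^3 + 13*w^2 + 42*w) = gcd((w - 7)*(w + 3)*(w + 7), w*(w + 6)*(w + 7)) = w + 7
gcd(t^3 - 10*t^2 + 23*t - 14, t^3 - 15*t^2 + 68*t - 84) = t^2 - 9*t + 14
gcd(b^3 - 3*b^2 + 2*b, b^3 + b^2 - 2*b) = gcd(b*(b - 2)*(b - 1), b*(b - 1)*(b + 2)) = b^2 - b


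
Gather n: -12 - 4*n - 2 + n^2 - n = n^2 - 5*n - 14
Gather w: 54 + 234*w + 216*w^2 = 216*w^2 + 234*w + 54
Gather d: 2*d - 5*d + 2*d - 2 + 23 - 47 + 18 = -d - 8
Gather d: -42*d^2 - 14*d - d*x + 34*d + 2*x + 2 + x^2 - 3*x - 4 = -42*d^2 + d*(20 - x) + x^2 - x - 2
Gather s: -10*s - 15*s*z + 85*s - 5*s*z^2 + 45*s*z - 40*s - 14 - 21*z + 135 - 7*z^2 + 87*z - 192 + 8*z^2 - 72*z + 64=s*(-5*z^2 + 30*z + 35) + z^2 - 6*z - 7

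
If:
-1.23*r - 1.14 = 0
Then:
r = -0.93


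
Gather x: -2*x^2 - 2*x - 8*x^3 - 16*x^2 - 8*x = -8*x^3 - 18*x^2 - 10*x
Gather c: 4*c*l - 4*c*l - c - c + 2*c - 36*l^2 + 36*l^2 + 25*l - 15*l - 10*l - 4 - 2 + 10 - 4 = 0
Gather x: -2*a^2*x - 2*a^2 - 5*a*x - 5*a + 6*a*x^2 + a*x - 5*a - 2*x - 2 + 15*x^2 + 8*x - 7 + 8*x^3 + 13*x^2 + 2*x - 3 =-2*a^2 - 10*a + 8*x^3 + x^2*(6*a + 28) + x*(-2*a^2 - 4*a + 8) - 12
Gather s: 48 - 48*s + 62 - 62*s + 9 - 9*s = 119 - 119*s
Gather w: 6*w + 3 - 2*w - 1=4*w + 2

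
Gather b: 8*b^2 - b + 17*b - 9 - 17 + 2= 8*b^2 + 16*b - 24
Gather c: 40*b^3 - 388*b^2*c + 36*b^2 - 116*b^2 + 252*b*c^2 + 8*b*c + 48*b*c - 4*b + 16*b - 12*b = 40*b^3 - 80*b^2 + 252*b*c^2 + c*(-388*b^2 + 56*b)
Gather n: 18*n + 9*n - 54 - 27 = 27*n - 81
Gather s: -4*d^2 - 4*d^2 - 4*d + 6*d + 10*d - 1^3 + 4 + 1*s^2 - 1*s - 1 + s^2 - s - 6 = -8*d^2 + 12*d + 2*s^2 - 2*s - 4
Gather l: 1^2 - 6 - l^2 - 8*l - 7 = -l^2 - 8*l - 12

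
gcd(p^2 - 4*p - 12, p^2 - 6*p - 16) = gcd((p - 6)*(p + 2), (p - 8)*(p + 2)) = p + 2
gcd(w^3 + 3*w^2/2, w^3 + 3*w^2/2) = w^3 + 3*w^2/2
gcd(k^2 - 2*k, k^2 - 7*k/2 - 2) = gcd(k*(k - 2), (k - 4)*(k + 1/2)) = 1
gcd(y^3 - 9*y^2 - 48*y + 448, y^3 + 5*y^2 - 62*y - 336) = y^2 - y - 56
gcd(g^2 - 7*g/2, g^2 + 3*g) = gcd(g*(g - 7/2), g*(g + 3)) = g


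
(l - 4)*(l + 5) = l^2 + l - 20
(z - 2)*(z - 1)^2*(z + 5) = z^4 + z^3 - 15*z^2 + 23*z - 10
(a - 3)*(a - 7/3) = a^2 - 16*a/3 + 7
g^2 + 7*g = g*(g + 7)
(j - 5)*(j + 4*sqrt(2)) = j^2 - 5*j + 4*sqrt(2)*j - 20*sqrt(2)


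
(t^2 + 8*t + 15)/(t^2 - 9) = (t + 5)/(t - 3)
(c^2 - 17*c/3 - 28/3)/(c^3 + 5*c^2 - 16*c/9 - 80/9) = 3*(c - 7)/(3*c^2 + 11*c - 20)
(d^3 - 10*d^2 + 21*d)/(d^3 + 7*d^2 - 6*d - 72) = d*(d - 7)/(d^2 + 10*d + 24)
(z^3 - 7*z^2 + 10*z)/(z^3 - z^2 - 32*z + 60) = z/(z + 6)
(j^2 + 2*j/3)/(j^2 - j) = (j + 2/3)/(j - 1)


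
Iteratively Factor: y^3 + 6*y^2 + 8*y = (y + 4)*(y^2 + 2*y) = (y + 2)*(y + 4)*(y)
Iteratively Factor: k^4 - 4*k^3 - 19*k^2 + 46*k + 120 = (k - 5)*(k^3 + k^2 - 14*k - 24) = (k - 5)*(k - 4)*(k^2 + 5*k + 6) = (k - 5)*(k - 4)*(k + 2)*(k + 3)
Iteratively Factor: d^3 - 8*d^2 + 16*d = (d)*(d^2 - 8*d + 16) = d*(d - 4)*(d - 4)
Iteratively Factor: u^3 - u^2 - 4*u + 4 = (u - 1)*(u^2 - 4) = (u - 2)*(u - 1)*(u + 2)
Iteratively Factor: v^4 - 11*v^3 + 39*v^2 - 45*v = (v - 5)*(v^3 - 6*v^2 + 9*v) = (v - 5)*(v - 3)*(v^2 - 3*v) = (v - 5)*(v - 3)^2*(v)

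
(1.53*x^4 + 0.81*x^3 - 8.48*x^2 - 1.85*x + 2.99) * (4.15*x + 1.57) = 6.3495*x^5 + 5.7636*x^4 - 33.9203*x^3 - 20.9911*x^2 + 9.504*x + 4.6943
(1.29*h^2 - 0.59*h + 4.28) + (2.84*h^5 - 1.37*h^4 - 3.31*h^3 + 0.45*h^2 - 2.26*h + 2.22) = 2.84*h^5 - 1.37*h^4 - 3.31*h^3 + 1.74*h^2 - 2.85*h + 6.5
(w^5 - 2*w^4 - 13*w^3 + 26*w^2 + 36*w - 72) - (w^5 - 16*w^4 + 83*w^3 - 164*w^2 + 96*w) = 14*w^4 - 96*w^3 + 190*w^2 - 60*w - 72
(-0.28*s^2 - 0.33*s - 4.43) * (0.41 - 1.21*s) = 0.3388*s^3 + 0.2845*s^2 + 5.225*s - 1.8163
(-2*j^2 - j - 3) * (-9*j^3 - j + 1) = 18*j^5 + 9*j^4 + 29*j^3 - j^2 + 2*j - 3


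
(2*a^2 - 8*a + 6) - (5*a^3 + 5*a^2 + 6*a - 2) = -5*a^3 - 3*a^2 - 14*a + 8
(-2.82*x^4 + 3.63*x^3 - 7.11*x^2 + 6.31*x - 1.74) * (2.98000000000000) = -8.4036*x^4 + 10.8174*x^3 - 21.1878*x^2 + 18.8038*x - 5.1852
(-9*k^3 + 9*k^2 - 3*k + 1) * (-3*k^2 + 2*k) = 27*k^5 - 45*k^4 + 27*k^3 - 9*k^2 + 2*k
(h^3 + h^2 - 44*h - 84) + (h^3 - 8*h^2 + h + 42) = 2*h^3 - 7*h^2 - 43*h - 42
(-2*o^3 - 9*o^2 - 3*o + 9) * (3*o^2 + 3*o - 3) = -6*o^5 - 33*o^4 - 30*o^3 + 45*o^2 + 36*o - 27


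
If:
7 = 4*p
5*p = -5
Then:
No Solution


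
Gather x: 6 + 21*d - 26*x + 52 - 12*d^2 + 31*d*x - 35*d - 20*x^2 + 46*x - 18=-12*d^2 - 14*d - 20*x^2 + x*(31*d + 20) + 40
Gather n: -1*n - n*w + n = -n*w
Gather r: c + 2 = c + 2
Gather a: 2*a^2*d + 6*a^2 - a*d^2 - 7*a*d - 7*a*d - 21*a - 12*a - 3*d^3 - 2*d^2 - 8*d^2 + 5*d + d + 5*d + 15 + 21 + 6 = a^2*(2*d + 6) + a*(-d^2 - 14*d - 33) - 3*d^3 - 10*d^2 + 11*d + 42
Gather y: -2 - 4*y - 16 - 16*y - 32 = -20*y - 50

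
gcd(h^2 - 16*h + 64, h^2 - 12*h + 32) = h - 8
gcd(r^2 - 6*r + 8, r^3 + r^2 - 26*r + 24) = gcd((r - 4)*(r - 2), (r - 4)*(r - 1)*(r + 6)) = r - 4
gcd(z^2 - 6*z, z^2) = z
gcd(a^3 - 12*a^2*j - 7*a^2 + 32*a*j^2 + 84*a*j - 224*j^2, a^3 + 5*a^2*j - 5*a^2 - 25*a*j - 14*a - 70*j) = a - 7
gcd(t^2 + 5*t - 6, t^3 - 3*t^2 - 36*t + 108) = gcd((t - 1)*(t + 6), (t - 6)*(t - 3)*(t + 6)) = t + 6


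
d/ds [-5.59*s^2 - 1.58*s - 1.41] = -11.18*s - 1.58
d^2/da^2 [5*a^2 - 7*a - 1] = 10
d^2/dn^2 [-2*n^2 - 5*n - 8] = -4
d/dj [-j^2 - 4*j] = -2*j - 4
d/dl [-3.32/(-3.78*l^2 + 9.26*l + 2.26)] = (30.7432 - 25.0992*l)/(-3.78*l^2 + 9.26*l + 2.26)^2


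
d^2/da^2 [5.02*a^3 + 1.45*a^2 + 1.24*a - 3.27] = 30.12*a + 2.9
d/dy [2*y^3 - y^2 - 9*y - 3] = 6*y^2 - 2*y - 9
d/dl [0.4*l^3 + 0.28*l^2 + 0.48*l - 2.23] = 1.2*l^2 + 0.56*l + 0.48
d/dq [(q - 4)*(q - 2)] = 2*q - 6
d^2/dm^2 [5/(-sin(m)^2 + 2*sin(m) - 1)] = 10*(2*sin(m) + 3)/(sin(m) - 1)^3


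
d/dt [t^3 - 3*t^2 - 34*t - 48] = 3*t^2 - 6*t - 34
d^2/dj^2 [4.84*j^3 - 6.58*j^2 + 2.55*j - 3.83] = 29.04*j - 13.16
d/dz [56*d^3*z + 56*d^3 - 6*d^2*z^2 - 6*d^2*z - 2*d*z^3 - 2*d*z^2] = 2*d*(28*d^2 - 6*d*z - 3*d - 3*z^2 - 2*z)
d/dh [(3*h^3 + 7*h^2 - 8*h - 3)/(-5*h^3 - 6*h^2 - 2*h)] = (17*h^4 - 92*h^3 - 107*h^2 - 36*h - 6)/(h^2*(25*h^4 + 60*h^3 + 56*h^2 + 24*h + 4))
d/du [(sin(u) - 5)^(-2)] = -2*cos(u)/(sin(u) - 5)^3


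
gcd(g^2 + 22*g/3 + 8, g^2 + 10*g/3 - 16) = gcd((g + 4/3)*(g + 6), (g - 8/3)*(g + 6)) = g + 6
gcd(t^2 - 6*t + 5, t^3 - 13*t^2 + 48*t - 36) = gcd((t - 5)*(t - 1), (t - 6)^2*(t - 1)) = t - 1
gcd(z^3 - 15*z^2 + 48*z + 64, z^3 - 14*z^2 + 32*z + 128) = z^2 - 16*z + 64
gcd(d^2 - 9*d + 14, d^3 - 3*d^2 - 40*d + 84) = d^2 - 9*d + 14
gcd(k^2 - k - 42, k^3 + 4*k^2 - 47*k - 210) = k^2 - k - 42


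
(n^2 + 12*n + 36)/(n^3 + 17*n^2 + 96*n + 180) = 1/(n + 5)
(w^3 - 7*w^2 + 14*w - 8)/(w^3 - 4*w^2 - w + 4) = (w - 2)/(w + 1)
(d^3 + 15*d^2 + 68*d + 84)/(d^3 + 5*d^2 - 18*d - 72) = (d^2 + 9*d + 14)/(d^2 - d - 12)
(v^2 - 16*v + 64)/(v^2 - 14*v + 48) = (v - 8)/(v - 6)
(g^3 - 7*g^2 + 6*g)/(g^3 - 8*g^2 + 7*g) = (g - 6)/(g - 7)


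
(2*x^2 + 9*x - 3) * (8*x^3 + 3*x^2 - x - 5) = 16*x^5 + 78*x^4 + x^3 - 28*x^2 - 42*x + 15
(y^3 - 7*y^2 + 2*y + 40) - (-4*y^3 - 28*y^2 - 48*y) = 5*y^3 + 21*y^2 + 50*y + 40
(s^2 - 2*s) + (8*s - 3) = s^2 + 6*s - 3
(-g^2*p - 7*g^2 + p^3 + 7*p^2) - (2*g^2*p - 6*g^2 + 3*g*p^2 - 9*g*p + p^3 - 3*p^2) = -3*g^2*p - g^2 - 3*g*p^2 + 9*g*p + 10*p^2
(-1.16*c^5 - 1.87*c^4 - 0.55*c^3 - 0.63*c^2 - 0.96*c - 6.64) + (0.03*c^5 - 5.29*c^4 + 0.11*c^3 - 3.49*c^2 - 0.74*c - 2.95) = -1.13*c^5 - 7.16*c^4 - 0.44*c^3 - 4.12*c^2 - 1.7*c - 9.59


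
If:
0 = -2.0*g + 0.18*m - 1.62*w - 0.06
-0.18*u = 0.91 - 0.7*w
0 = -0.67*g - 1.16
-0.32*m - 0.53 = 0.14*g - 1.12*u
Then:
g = -1.73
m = -19.51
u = -5.32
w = -0.07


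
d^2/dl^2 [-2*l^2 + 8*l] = -4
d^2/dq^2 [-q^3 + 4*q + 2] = -6*q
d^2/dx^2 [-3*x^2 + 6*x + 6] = -6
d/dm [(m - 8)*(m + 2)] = 2*m - 6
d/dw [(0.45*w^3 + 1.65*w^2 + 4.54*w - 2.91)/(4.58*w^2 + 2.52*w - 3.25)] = (2.061*w^4 + 2.268*w^3 - 21.0227*w^2 + 15.9306*w - 7.4218)/(20.9764*w^4 + 23.0832*w^3 - 23.4196*w^2 - 16.38*w + 10.5625)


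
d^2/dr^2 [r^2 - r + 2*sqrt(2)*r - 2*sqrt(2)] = 2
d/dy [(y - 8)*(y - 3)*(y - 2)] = 3*y^2 - 26*y + 46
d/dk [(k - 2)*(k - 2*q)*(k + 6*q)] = 3*k^2 + 8*k*q - 4*k - 12*q^2 - 8*q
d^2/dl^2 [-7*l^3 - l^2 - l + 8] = -42*l - 2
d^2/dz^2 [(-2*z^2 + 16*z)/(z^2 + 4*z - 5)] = 12*(4*z^3 - 5*z^2 + 40*z + 45)/(z^6 + 12*z^5 + 33*z^4 - 56*z^3 - 165*z^2 + 300*z - 125)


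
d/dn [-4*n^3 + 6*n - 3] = 6 - 12*n^2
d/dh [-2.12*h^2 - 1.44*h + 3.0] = -4.24*h - 1.44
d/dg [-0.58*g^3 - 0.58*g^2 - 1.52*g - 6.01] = -1.74*g^2 - 1.16*g - 1.52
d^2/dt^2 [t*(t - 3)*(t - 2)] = 6*t - 10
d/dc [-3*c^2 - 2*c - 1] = -6*c - 2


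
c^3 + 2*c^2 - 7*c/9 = c*(c - 1/3)*(c + 7/3)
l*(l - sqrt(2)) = l^2 - sqrt(2)*l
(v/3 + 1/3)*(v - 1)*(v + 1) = v^3/3 + v^2/3 - v/3 - 1/3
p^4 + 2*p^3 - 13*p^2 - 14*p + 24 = (p - 3)*(p - 1)*(p + 2)*(p + 4)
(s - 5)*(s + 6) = s^2 + s - 30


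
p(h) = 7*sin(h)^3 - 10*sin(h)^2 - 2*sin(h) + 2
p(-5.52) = -1.85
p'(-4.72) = -0.01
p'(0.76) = -4.21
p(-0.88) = -5.60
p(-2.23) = -6.13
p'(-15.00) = -15.11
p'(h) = 21*sin(h)^2*cos(h) - 20*sin(h)*cos(h) - 2*cos(h)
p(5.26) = -7.94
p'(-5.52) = -4.18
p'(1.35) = -0.33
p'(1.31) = -0.44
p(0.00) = 2.00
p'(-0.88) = 16.50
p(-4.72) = -3.00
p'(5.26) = 15.82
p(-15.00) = -2.85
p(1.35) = -2.97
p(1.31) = -2.95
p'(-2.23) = -16.50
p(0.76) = -1.84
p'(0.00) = -2.00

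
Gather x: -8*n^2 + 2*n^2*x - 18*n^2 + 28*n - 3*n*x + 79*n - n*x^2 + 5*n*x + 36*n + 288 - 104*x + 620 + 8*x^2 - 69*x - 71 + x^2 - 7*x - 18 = -26*n^2 + 143*n + x^2*(9 - n) + x*(2*n^2 + 2*n - 180) + 819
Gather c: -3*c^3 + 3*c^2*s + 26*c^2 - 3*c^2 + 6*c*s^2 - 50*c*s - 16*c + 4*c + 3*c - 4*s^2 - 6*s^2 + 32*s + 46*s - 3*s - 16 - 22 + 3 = -3*c^3 + c^2*(3*s + 23) + c*(6*s^2 - 50*s - 9) - 10*s^2 + 75*s - 35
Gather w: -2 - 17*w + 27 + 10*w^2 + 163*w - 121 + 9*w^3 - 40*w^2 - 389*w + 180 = 9*w^3 - 30*w^2 - 243*w + 84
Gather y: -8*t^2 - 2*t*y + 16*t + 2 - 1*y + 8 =-8*t^2 + 16*t + y*(-2*t - 1) + 10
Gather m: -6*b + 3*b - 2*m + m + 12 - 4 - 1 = -3*b - m + 7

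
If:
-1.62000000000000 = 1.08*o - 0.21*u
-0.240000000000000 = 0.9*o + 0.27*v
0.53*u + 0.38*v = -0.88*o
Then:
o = -1.60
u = -0.53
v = 4.46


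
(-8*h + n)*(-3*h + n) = 24*h^2 - 11*h*n + n^2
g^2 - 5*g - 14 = (g - 7)*(g + 2)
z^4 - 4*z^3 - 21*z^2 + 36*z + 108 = (z - 6)*(z - 3)*(z + 2)*(z + 3)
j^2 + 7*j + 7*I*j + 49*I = (j + 7)*(j + 7*I)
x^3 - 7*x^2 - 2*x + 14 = (x - 7)*(x - sqrt(2))*(x + sqrt(2))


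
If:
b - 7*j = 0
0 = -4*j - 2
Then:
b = -7/2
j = -1/2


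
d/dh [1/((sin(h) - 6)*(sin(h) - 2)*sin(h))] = (-3*cos(h) + 16/tan(h) - 12*cos(h)/sin(h)^2)/((sin(h) - 6)^2*(sin(h) - 2)^2)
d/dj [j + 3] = 1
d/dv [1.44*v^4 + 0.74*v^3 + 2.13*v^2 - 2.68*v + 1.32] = 5.76*v^3 + 2.22*v^2 + 4.26*v - 2.68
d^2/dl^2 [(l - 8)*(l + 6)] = 2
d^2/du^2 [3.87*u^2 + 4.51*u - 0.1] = 7.74000000000000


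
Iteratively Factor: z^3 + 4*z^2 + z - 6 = (z + 2)*(z^2 + 2*z - 3) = (z - 1)*(z + 2)*(z + 3)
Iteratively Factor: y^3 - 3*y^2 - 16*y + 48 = (y - 3)*(y^2 - 16) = (y - 3)*(y + 4)*(y - 4)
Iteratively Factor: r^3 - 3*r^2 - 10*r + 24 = (r + 3)*(r^2 - 6*r + 8) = (r - 2)*(r + 3)*(r - 4)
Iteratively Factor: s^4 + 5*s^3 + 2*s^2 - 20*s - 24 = (s + 3)*(s^3 + 2*s^2 - 4*s - 8) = (s + 2)*(s + 3)*(s^2 - 4) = (s - 2)*(s + 2)*(s + 3)*(s + 2)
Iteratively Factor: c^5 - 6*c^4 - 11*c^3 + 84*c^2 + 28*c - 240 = (c - 4)*(c^4 - 2*c^3 - 19*c^2 + 8*c + 60) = (c - 5)*(c - 4)*(c^3 + 3*c^2 - 4*c - 12) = (c - 5)*(c - 4)*(c + 3)*(c^2 - 4) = (c - 5)*(c - 4)*(c - 2)*(c + 3)*(c + 2)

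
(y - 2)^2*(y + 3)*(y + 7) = y^4 + 6*y^3 - 15*y^2 - 44*y + 84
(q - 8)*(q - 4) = q^2 - 12*q + 32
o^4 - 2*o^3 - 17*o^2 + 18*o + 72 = (o - 4)*(o - 3)*(o + 2)*(o + 3)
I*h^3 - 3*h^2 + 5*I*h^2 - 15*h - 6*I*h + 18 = (h + 6)*(h + 3*I)*(I*h - I)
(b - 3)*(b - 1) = b^2 - 4*b + 3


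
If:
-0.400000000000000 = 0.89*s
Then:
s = -0.45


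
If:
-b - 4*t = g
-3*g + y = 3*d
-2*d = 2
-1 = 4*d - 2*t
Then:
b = 5 - y/3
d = -1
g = y/3 + 1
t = -3/2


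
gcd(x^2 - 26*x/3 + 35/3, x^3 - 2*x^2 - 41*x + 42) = x - 7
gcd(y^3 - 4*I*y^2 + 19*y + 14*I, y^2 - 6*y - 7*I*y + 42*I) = y - 7*I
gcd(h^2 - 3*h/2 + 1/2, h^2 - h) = h - 1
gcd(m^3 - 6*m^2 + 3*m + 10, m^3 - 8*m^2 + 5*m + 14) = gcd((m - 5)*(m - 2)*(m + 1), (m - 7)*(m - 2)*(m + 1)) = m^2 - m - 2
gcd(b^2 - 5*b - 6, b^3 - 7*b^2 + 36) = b - 6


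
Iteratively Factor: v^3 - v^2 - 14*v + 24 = (v - 2)*(v^2 + v - 12) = (v - 3)*(v - 2)*(v + 4)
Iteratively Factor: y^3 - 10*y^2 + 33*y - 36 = (y - 4)*(y^2 - 6*y + 9) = (y - 4)*(y - 3)*(y - 3)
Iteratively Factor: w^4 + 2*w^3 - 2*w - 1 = (w + 1)*(w^3 + w^2 - w - 1) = (w + 1)^2*(w^2 - 1) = (w - 1)*(w + 1)^2*(w + 1)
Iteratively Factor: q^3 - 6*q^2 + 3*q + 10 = (q - 5)*(q^2 - q - 2) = (q - 5)*(q - 2)*(q + 1)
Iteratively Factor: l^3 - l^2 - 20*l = (l + 4)*(l^2 - 5*l) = (l - 5)*(l + 4)*(l)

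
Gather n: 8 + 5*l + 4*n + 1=5*l + 4*n + 9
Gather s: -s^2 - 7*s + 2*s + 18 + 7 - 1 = -s^2 - 5*s + 24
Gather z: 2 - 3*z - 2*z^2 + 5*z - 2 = -2*z^2 + 2*z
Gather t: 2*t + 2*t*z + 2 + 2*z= t*(2*z + 2) + 2*z + 2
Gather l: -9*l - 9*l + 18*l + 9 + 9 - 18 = 0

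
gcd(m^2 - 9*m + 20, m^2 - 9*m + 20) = m^2 - 9*m + 20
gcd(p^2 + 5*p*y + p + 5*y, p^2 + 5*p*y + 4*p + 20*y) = p + 5*y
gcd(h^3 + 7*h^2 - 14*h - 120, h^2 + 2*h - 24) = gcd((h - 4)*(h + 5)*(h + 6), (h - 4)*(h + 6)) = h^2 + 2*h - 24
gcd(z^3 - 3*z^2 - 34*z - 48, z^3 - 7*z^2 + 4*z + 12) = 1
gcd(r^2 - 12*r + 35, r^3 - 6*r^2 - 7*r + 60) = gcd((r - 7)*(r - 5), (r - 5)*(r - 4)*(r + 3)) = r - 5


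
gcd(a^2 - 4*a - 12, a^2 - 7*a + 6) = a - 6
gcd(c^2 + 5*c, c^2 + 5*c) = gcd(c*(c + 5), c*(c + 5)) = c^2 + 5*c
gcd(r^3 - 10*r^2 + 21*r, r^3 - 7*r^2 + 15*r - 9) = r - 3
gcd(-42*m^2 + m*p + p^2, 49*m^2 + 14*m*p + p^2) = 7*m + p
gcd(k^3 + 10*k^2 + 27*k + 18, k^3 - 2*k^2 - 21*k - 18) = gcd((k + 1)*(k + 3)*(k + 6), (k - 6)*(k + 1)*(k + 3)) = k^2 + 4*k + 3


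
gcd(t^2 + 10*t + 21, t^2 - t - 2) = 1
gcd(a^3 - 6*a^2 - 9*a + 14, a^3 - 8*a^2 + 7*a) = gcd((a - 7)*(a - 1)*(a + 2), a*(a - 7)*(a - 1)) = a^2 - 8*a + 7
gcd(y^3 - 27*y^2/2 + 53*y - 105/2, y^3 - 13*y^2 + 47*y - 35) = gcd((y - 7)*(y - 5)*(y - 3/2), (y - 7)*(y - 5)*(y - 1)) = y^2 - 12*y + 35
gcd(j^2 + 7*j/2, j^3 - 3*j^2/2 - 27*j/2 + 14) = j + 7/2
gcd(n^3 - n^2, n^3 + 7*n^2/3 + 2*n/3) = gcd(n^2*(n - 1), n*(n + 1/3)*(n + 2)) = n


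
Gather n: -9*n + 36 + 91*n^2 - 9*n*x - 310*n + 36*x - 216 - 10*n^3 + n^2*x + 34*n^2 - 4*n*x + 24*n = -10*n^3 + n^2*(x + 125) + n*(-13*x - 295) + 36*x - 180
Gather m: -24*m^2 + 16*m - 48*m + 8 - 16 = -24*m^2 - 32*m - 8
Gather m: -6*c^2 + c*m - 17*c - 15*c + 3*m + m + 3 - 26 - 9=-6*c^2 - 32*c + m*(c + 4) - 32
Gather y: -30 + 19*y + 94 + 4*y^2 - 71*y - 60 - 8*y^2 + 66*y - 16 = -4*y^2 + 14*y - 12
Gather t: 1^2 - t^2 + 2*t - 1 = -t^2 + 2*t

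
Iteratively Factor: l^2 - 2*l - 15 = (l - 5)*(l + 3)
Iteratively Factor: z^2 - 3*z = (z - 3)*(z)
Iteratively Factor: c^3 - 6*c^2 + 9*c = (c)*(c^2 - 6*c + 9) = c*(c - 3)*(c - 3)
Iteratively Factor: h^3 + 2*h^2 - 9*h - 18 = (h + 2)*(h^2 - 9) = (h - 3)*(h + 2)*(h + 3)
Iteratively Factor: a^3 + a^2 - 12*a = (a)*(a^2 + a - 12) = a*(a - 3)*(a + 4)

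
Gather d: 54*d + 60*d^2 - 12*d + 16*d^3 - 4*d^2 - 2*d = 16*d^3 + 56*d^2 + 40*d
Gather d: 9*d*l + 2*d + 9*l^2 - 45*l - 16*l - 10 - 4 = d*(9*l + 2) + 9*l^2 - 61*l - 14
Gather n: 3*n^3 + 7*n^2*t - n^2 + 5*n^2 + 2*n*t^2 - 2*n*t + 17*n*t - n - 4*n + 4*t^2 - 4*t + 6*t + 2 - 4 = 3*n^3 + n^2*(7*t + 4) + n*(2*t^2 + 15*t - 5) + 4*t^2 + 2*t - 2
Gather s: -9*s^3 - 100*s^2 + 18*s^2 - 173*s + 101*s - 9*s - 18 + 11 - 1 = -9*s^3 - 82*s^2 - 81*s - 8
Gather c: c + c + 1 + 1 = 2*c + 2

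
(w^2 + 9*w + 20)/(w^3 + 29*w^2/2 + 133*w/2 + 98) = 2*(w + 5)/(2*w^2 + 21*w + 49)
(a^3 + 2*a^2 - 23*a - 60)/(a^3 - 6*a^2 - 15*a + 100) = (a + 3)/(a - 5)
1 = 1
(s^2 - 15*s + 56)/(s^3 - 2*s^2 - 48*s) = (s - 7)/(s*(s + 6))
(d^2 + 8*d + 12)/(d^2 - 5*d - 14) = (d + 6)/(d - 7)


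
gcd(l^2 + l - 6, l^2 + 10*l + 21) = l + 3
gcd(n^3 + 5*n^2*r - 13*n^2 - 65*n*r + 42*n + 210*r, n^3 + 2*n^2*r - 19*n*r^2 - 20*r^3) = n + 5*r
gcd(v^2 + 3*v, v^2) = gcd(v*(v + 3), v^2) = v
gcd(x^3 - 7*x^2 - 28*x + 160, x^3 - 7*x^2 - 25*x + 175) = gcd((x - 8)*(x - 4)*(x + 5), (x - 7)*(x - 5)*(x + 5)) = x + 5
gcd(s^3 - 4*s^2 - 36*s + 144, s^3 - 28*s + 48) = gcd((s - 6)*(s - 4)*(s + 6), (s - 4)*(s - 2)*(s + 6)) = s^2 + 2*s - 24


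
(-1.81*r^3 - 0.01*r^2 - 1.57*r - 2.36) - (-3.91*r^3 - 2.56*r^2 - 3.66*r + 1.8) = 2.1*r^3 + 2.55*r^2 + 2.09*r - 4.16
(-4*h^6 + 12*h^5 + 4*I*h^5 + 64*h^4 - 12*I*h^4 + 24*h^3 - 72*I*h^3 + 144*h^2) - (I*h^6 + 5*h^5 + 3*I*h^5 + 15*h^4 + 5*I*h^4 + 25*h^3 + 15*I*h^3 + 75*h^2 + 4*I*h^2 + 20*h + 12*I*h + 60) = -4*h^6 - I*h^6 + 7*h^5 + I*h^5 + 49*h^4 - 17*I*h^4 - h^3 - 87*I*h^3 + 69*h^2 - 4*I*h^2 - 20*h - 12*I*h - 60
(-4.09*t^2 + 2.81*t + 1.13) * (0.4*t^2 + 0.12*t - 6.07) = -1.636*t^4 + 0.6332*t^3 + 25.6155*t^2 - 16.9211*t - 6.8591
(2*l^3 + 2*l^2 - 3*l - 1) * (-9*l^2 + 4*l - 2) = -18*l^5 - 10*l^4 + 31*l^3 - 7*l^2 + 2*l + 2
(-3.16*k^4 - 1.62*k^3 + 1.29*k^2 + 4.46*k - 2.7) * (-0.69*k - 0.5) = 2.1804*k^5 + 2.6978*k^4 - 0.0800999999999999*k^3 - 3.7224*k^2 - 0.367*k + 1.35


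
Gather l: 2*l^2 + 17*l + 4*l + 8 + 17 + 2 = 2*l^2 + 21*l + 27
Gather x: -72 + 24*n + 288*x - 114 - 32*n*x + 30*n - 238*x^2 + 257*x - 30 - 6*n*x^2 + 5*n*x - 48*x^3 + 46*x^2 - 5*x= 54*n - 48*x^3 + x^2*(-6*n - 192) + x*(540 - 27*n) - 216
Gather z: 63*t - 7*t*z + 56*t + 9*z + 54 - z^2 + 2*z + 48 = 119*t - z^2 + z*(11 - 7*t) + 102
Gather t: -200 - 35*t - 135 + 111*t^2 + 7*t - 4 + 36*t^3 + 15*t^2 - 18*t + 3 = 36*t^3 + 126*t^2 - 46*t - 336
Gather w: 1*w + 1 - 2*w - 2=-w - 1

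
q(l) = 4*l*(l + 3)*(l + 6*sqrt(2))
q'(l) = 4*l*(l + 3) + 4*l*(l + 6*sqrt(2)) + 4*(l + 3)*(l + 6*sqrt(2))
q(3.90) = 1333.15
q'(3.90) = 642.68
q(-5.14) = 147.19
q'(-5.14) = -53.42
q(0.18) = 19.84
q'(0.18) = 118.75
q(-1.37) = -63.56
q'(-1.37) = -1.53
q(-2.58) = -25.60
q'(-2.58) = -55.36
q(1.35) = 231.03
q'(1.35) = 247.73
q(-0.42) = -34.96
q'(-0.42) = 65.35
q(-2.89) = -7.11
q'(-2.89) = -63.49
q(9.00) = 7553.64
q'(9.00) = 1900.76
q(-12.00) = -1518.36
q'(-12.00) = 727.24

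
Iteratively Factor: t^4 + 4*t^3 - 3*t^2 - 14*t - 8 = (t + 1)*(t^3 + 3*t^2 - 6*t - 8) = (t + 1)*(t + 4)*(t^2 - t - 2) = (t + 1)^2*(t + 4)*(t - 2)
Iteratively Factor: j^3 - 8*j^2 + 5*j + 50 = (j - 5)*(j^2 - 3*j - 10) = (j - 5)^2*(j + 2)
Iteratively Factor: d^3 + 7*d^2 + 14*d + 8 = (d + 1)*(d^2 + 6*d + 8) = (d + 1)*(d + 4)*(d + 2)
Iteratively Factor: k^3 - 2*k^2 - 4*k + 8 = (k - 2)*(k^2 - 4) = (k - 2)*(k + 2)*(k - 2)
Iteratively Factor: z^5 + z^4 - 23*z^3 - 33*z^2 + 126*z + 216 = (z - 3)*(z^4 + 4*z^3 - 11*z^2 - 66*z - 72) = (z - 4)*(z - 3)*(z^3 + 8*z^2 + 21*z + 18) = (z - 4)*(z - 3)*(z + 2)*(z^2 + 6*z + 9) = (z - 4)*(z - 3)*(z + 2)*(z + 3)*(z + 3)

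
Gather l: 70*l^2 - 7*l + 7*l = 70*l^2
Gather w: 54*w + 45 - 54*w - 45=0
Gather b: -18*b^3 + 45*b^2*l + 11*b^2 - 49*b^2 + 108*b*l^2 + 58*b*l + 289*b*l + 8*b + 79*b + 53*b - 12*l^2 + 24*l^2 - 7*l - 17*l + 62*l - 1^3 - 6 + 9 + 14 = -18*b^3 + b^2*(45*l - 38) + b*(108*l^2 + 347*l + 140) + 12*l^2 + 38*l + 16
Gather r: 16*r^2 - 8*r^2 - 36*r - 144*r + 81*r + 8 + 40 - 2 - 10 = 8*r^2 - 99*r + 36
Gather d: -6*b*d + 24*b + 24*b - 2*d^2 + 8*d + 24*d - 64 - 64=48*b - 2*d^2 + d*(32 - 6*b) - 128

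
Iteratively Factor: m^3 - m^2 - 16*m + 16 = (m - 4)*(m^2 + 3*m - 4) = (m - 4)*(m + 4)*(m - 1)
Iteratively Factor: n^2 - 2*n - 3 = (n - 3)*(n + 1)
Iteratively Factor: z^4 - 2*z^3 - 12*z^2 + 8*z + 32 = (z + 2)*(z^3 - 4*z^2 - 4*z + 16) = (z + 2)^2*(z^2 - 6*z + 8) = (z - 4)*(z + 2)^2*(z - 2)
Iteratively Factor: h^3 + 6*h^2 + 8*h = (h)*(h^2 + 6*h + 8) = h*(h + 4)*(h + 2)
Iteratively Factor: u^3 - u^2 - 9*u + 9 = (u - 3)*(u^2 + 2*u - 3) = (u - 3)*(u + 3)*(u - 1)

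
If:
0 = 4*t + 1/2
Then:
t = -1/8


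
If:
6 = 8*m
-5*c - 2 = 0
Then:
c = -2/5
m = 3/4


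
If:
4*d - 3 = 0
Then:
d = 3/4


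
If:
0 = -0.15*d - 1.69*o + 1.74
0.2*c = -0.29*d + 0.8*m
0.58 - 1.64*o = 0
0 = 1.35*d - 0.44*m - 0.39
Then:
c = 78.87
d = 7.62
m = 22.48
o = 0.35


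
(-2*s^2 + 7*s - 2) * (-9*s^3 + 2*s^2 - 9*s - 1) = 18*s^5 - 67*s^4 + 50*s^3 - 65*s^2 + 11*s + 2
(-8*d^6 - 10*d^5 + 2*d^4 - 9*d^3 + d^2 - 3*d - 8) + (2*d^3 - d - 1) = -8*d^6 - 10*d^5 + 2*d^4 - 7*d^3 + d^2 - 4*d - 9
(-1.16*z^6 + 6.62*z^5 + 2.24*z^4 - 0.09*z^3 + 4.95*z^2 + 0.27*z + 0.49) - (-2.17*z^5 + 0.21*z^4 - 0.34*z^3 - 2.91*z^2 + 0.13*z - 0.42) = -1.16*z^6 + 8.79*z^5 + 2.03*z^4 + 0.25*z^3 + 7.86*z^2 + 0.14*z + 0.91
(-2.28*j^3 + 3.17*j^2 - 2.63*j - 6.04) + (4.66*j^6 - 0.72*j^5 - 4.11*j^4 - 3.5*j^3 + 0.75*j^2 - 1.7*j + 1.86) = 4.66*j^6 - 0.72*j^5 - 4.11*j^4 - 5.78*j^3 + 3.92*j^2 - 4.33*j - 4.18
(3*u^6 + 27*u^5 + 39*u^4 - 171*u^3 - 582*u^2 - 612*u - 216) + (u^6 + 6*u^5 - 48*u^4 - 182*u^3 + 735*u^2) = 4*u^6 + 33*u^5 - 9*u^4 - 353*u^3 + 153*u^2 - 612*u - 216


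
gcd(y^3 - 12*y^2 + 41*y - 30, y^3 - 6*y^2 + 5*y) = y^2 - 6*y + 5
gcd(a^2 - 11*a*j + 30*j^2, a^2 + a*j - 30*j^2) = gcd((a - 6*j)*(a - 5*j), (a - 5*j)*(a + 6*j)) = a - 5*j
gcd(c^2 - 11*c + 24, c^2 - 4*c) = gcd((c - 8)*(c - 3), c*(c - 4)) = 1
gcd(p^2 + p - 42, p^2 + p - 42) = p^2 + p - 42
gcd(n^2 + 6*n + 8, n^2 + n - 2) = n + 2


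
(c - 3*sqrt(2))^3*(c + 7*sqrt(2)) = c^4 - 2*sqrt(2)*c^3 - 72*c^2 + 324*sqrt(2)*c - 756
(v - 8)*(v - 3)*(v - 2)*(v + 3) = v^4 - 10*v^3 + 7*v^2 + 90*v - 144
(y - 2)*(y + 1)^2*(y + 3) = y^4 + 3*y^3 - 3*y^2 - 11*y - 6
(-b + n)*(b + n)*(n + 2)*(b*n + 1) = -b^3*n^2 - 2*b^3*n - b^2*n - 2*b^2 + b*n^4 + 2*b*n^3 + n^3 + 2*n^2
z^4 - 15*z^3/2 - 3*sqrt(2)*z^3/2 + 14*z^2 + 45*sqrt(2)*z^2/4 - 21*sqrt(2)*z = z*(z - 4)*(z - 7/2)*(z - 3*sqrt(2)/2)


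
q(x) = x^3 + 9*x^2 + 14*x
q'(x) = 3*x^2 + 18*x + 14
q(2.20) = 85.01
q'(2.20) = 68.12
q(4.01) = 265.34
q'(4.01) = 134.42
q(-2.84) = 9.92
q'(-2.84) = -12.92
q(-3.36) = 16.63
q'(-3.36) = -12.61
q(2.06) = 75.77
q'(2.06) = 63.81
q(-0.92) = -6.04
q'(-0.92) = -0.02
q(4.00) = 264.00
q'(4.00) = 134.00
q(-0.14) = -1.79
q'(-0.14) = 11.54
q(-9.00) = -126.00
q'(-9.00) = 95.00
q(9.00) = 1584.00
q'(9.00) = 419.00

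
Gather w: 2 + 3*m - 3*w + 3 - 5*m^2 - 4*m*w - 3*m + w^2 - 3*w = -5*m^2 + w^2 + w*(-4*m - 6) + 5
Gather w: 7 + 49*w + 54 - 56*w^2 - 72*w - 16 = -56*w^2 - 23*w + 45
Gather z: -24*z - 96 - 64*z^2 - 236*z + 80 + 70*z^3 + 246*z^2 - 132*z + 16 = 70*z^3 + 182*z^2 - 392*z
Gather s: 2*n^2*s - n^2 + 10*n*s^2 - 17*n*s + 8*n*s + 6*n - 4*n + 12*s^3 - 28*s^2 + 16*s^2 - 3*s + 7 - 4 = -n^2 + 2*n + 12*s^3 + s^2*(10*n - 12) + s*(2*n^2 - 9*n - 3) + 3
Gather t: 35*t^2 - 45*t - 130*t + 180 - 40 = 35*t^2 - 175*t + 140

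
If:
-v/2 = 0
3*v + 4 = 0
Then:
No Solution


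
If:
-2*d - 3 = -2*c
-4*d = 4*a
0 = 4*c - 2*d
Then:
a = 3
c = -3/2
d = -3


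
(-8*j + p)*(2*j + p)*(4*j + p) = -64*j^3 - 40*j^2*p - 2*j*p^2 + p^3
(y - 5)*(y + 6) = y^2 + y - 30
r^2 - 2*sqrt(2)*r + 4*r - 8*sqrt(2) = (r + 4)*(r - 2*sqrt(2))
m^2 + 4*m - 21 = (m - 3)*(m + 7)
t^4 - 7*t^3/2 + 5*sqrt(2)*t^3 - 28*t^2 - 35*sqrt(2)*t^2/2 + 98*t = t*(t - 7/2)*(t - 2*sqrt(2))*(t + 7*sqrt(2))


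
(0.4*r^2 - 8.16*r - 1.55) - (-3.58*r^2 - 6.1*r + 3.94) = 3.98*r^2 - 2.06*r - 5.49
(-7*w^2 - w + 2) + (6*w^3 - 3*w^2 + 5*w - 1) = 6*w^3 - 10*w^2 + 4*w + 1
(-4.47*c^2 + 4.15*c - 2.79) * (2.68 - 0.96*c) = 4.2912*c^3 - 15.9636*c^2 + 13.8004*c - 7.4772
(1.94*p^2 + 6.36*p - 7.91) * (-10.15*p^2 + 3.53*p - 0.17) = -19.691*p^4 - 57.7058*p^3 + 102.4075*p^2 - 29.0035*p + 1.3447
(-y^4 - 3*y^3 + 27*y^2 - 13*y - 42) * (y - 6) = -y^5 + 3*y^4 + 45*y^3 - 175*y^2 + 36*y + 252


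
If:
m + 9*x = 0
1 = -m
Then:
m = -1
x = 1/9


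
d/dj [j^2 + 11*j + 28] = 2*j + 11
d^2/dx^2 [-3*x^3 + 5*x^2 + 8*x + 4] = 10 - 18*x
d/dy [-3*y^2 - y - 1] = -6*y - 1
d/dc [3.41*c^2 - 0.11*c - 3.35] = 6.82*c - 0.11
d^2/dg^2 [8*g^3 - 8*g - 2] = 48*g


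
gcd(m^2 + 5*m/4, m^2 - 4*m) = m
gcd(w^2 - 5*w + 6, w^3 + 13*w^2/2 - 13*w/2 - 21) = w - 2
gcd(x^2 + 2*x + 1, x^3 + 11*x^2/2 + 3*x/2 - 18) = 1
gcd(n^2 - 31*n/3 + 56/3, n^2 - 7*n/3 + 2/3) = 1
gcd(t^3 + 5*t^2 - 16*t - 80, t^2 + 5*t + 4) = t + 4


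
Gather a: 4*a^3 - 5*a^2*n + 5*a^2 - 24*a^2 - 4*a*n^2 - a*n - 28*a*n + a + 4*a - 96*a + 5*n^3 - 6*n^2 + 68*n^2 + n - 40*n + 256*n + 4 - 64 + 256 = 4*a^3 + a^2*(-5*n - 19) + a*(-4*n^2 - 29*n - 91) + 5*n^3 + 62*n^2 + 217*n + 196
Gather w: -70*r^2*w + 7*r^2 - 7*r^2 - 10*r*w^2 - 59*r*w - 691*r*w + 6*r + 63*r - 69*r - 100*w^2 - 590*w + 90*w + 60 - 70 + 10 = w^2*(-10*r - 100) + w*(-70*r^2 - 750*r - 500)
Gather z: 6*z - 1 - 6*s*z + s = s + z*(6 - 6*s) - 1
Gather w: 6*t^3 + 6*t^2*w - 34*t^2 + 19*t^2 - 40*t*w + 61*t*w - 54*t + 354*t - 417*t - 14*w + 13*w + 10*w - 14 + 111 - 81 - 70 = 6*t^3 - 15*t^2 - 117*t + w*(6*t^2 + 21*t + 9) - 54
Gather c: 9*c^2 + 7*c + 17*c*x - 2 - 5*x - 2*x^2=9*c^2 + c*(17*x + 7) - 2*x^2 - 5*x - 2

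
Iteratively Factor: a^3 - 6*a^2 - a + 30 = (a + 2)*(a^2 - 8*a + 15) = (a - 3)*(a + 2)*(a - 5)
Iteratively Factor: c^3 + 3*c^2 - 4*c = (c + 4)*(c^2 - c) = c*(c + 4)*(c - 1)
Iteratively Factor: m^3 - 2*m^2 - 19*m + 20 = (m + 4)*(m^2 - 6*m + 5) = (m - 5)*(m + 4)*(m - 1)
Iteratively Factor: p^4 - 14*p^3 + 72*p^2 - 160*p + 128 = (p - 4)*(p^3 - 10*p^2 + 32*p - 32) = (p - 4)^2*(p^2 - 6*p + 8) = (p - 4)^3*(p - 2)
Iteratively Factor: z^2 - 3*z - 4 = (z - 4)*(z + 1)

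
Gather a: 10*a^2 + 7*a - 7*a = 10*a^2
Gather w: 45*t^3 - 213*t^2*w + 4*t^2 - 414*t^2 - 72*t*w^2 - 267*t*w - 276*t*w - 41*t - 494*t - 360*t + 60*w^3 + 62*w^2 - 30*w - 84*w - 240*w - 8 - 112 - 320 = 45*t^3 - 410*t^2 - 895*t + 60*w^3 + w^2*(62 - 72*t) + w*(-213*t^2 - 543*t - 354) - 440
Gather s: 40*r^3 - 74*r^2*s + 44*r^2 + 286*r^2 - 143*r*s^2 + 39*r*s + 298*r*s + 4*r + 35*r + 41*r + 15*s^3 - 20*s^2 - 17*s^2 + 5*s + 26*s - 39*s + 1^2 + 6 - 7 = 40*r^3 + 330*r^2 + 80*r + 15*s^3 + s^2*(-143*r - 37) + s*(-74*r^2 + 337*r - 8)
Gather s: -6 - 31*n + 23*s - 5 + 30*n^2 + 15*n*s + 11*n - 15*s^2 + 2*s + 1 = 30*n^2 - 20*n - 15*s^2 + s*(15*n + 25) - 10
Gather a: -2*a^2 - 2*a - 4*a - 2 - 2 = -2*a^2 - 6*a - 4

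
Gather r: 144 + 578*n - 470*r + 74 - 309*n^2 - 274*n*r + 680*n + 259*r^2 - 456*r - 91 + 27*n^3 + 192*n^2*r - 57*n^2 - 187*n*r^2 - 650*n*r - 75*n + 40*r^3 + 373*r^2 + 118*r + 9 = 27*n^3 - 366*n^2 + 1183*n + 40*r^3 + r^2*(632 - 187*n) + r*(192*n^2 - 924*n - 808) + 136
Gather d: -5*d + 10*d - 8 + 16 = 5*d + 8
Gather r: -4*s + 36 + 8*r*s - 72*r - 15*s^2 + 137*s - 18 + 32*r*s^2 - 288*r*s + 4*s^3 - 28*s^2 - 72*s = r*(32*s^2 - 280*s - 72) + 4*s^3 - 43*s^2 + 61*s + 18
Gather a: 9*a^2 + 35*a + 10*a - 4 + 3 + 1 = 9*a^2 + 45*a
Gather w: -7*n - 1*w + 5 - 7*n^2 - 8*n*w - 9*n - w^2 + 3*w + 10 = -7*n^2 - 16*n - w^2 + w*(2 - 8*n) + 15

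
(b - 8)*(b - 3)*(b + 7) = b^3 - 4*b^2 - 53*b + 168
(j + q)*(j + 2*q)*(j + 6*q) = j^3 + 9*j^2*q + 20*j*q^2 + 12*q^3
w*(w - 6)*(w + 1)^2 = w^4 - 4*w^3 - 11*w^2 - 6*w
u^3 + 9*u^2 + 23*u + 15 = (u + 1)*(u + 3)*(u + 5)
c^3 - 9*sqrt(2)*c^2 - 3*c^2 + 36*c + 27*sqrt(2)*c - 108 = (c - 3)*(c - 6*sqrt(2))*(c - 3*sqrt(2))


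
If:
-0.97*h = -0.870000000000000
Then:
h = 0.90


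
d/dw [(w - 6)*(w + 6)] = 2*w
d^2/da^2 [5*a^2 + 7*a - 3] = 10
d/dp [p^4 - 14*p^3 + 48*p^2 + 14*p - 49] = 4*p^3 - 42*p^2 + 96*p + 14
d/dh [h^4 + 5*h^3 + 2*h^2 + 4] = h*(4*h^2 + 15*h + 4)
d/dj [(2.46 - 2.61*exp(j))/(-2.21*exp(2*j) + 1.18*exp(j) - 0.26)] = (-5.7681*exp(2*j) + 10.8732*exp(j) - 2.2242)*exp(j)/(4.8841*exp(4*j) - 5.2156*exp(3*j) + 2.5416*exp(2*j) - 0.6136*exp(j) + 0.0676)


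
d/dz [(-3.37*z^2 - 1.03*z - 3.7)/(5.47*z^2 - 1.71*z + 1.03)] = (11.3968*z^2 + 33.5358*z - 7.3879)/(29.9209*z^4 - 18.7074*z^3 + 14.1923*z^2 - 3.5226*z + 1.0609)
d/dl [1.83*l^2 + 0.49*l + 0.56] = 3.66*l + 0.49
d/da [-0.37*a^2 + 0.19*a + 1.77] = 0.19 - 0.74*a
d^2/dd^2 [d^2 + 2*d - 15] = 2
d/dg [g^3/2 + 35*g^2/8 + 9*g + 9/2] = 3*g^2/2 + 35*g/4 + 9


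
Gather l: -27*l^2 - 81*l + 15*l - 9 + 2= -27*l^2 - 66*l - 7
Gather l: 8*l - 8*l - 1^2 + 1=0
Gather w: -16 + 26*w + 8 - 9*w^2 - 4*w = -9*w^2 + 22*w - 8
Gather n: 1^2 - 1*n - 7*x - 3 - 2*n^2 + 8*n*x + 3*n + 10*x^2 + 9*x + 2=-2*n^2 + n*(8*x + 2) + 10*x^2 + 2*x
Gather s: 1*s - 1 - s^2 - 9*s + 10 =-s^2 - 8*s + 9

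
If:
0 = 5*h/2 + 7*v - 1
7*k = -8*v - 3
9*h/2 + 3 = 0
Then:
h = -2/3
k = -127/147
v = 8/21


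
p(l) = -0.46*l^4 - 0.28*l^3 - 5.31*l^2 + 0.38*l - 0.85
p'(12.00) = -3427.54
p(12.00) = -10783.33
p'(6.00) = -491.02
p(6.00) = -846.37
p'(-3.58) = 112.06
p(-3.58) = -132.98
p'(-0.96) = 11.43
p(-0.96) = -6.25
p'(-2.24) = 40.63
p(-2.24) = -36.78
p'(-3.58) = 112.06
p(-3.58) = -132.98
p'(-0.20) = 2.49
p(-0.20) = -1.14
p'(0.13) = -1.02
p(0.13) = -0.89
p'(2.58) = -64.21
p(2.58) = -60.41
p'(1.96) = -37.52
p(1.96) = -29.40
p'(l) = -1.84*l^3 - 0.84*l^2 - 10.62*l + 0.38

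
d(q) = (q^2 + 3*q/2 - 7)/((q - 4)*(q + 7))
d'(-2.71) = 0.13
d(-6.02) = -2.06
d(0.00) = 0.25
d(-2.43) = 0.16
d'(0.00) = -0.03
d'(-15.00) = 0.04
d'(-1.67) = 0.06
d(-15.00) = 1.29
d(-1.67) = 0.22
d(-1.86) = 0.21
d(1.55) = 0.11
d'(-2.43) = 0.10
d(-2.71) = 0.13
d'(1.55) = -0.19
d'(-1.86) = 0.07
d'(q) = (2*q + 3/2)/((q - 4)*(q + 7)) - (q^2 + 3*q/2 - 7)/((q - 4)*(q + 7)^2) - (q^2 + 3*q/2 - 7)/((q - 4)^2*(q + 7)) = 3*(q^2 - 28*q - 14)/(2*(q^4 + 6*q^3 - 47*q^2 - 168*q + 784))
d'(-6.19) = 4.35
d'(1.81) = -0.25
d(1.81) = 0.05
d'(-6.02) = 2.97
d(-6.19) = -2.67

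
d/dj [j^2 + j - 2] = 2*j + 1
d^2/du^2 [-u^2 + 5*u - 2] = -2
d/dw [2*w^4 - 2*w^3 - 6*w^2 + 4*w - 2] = 8*w^3 - 6*w^2 - 12*w + 4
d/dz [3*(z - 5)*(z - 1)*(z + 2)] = 9*z^2 - 24*z - 21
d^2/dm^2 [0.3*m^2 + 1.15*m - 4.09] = 0.600000000000000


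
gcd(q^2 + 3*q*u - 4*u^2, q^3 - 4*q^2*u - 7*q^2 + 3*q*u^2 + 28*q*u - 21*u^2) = q - u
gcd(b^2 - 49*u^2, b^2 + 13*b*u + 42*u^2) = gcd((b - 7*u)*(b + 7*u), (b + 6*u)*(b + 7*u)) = b + 7*u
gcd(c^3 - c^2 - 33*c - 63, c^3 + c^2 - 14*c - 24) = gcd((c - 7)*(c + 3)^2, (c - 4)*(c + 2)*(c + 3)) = c + 3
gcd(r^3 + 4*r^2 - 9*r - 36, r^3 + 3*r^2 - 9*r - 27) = r^2 - 9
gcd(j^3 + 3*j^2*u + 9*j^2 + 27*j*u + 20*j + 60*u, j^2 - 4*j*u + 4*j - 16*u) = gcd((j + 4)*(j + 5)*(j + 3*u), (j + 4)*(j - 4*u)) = j + 4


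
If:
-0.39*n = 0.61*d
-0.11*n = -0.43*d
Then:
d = 0.00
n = 0.00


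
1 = 1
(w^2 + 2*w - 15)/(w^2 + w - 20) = (w - 3)/(w - 4)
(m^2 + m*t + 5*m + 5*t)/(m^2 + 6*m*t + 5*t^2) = (m + 5)/(m + 5*t)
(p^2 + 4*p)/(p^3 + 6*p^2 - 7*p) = (p + 4)/(p^2 + 6*p - 7)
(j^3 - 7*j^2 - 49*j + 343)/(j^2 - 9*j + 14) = (j^2 - 49)/(j - 2)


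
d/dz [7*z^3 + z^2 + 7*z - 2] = 21*z^2 + 2*z + 7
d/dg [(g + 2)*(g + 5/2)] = 2*g + 9/2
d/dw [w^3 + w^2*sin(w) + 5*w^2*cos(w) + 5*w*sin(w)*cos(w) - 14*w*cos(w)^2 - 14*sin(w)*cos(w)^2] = -5*w^2*sin(w) + w^2*cos(w) + 3*w^2 + 2*w*sin(w) + 14*w*sin(2*w) + 10*w*cos(w) + 5*w*cos(2*w) + 5*sin(2*w)/2 - 7*cos(w)/2 - 7*cos(2*w) - 21*cos(3*w)/2 - 7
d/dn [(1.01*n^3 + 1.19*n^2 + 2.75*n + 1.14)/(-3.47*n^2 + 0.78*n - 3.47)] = (-3.5047*n^4 + 1.5756*n^3 - 0.0434000000000019*n^2 - 0.347*n - 10.4317)/(12.0409*n^4 - 5.4132*n^3 + 24.6902*n^2 - 5.4132*n + 12.0409)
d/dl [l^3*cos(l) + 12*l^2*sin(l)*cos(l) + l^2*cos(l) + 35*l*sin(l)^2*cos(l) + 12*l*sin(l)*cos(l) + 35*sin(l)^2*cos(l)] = -l^3*sin(l) - l^2*sin(l) + 3*l^2*cos(l) + 12*l^2*cos(2*l) - 35*l*sin(l)/4 + 105*l*sin(3*l)/4 + 12*sqrt(2)*l*sin(2*l + pi/4) + 2*l*cos(l) - 35*sin(l)/4 + 6*sin(2*l) + 105*sin(3*l)/4 + 35*cos(l)/4 - 35*cos(3*l)/4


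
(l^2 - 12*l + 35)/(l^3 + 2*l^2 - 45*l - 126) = (l - 5)/(l^2 + 9*l + 18)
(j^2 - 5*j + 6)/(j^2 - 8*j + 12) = (j - 3)/(j - 6)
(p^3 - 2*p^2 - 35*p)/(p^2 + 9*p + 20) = p*(p - 7)/(p + 4)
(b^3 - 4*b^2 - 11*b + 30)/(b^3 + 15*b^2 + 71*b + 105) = (b^2 - 7*b + 10)/(b^2 + 12*b + 35)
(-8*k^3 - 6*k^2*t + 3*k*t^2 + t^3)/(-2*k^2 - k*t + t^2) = 4*k + t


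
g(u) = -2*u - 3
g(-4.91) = 6.82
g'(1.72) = -2.00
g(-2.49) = 1.98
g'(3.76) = -2.00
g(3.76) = -10.52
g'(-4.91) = -2.00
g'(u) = -2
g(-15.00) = 27.00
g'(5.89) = -2.00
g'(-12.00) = -2.00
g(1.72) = -6.44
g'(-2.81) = -2.00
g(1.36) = -5.72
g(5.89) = -14.78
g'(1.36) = -2.00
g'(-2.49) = -2.00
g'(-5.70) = -2.00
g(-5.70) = 8.40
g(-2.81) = 2.62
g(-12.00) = 21.00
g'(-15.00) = -2.00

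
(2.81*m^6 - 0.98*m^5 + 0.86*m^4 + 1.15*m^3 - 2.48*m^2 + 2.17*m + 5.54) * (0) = 0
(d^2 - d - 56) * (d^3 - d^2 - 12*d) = d^5 - 2*d^4 - 67*d^3 + 68*d^2 + 672*d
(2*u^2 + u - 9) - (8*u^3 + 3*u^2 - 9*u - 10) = -8*u^3 - u^2 + 10*u + 1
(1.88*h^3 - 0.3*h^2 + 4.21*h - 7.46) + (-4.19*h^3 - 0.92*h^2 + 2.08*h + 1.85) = -2.31*h^3 - 1.22*h^2 + 6.29*h - 5.61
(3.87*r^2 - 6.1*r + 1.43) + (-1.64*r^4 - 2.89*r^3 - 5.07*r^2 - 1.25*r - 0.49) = -1.64*r^4 - 2.89*r^3 - 1.2*r^2 - 7.35*r + 0.94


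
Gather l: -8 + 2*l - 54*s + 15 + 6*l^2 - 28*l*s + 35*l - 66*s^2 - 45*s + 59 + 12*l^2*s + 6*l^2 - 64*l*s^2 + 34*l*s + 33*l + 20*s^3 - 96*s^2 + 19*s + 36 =l^2*(12*s + 12) + l*(-64*s^2 + 6*s + 70) + 20*s^3 - 162*s^2 - 80*s + 102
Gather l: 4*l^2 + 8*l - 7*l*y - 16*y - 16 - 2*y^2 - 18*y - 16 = 4*l^2 + l*(8 - 7*y) - 2*y^2 - 34*y - 32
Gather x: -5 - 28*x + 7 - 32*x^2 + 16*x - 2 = -32*x^2 - 12*x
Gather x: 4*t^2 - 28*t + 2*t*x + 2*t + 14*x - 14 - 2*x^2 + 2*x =4*t^2 - 26*t - 2*x^2 + x*(2*t + 16) - 14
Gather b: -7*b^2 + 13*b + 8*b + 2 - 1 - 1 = -7*b^2 + 21*b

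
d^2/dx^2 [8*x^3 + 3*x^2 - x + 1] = 48*x + 6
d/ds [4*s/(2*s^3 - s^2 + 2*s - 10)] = 4*(2*s^3 - s^2 - 2*s*(3*s^2 - s + 1) + 2*s - 10)/(2*s^3 - s^2 + 2*s - 10)^2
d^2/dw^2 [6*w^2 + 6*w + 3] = 12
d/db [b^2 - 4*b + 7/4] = 2*b - 4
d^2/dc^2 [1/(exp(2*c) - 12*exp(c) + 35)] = 4*((3 - exp(c))*(exp(2*c) - 12*exp(c) + 35) + 2*(exp(c) - 6)^2*exp(c))*exp(c)/(exp(2*c) - 12*exp(c) + 35)^3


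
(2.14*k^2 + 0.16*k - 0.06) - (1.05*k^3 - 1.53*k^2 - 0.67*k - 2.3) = -1.05*k^3 + 3.67*k^2 + 0.83*k + 2.24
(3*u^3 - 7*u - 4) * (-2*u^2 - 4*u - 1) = -6*u^5 - 12*u^4 + 11*u^3 + 36*u^2 + 23*u + 4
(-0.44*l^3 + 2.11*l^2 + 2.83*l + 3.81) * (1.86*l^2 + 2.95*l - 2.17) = -0.8184*l^5 + 2.6266*l^4 + 12.4431*l^3 + 10.8564*l^2 + 5.0984*l - 8.2677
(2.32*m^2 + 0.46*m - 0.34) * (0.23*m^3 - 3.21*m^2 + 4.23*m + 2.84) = 0.5336*m^5 - 7.3414*m^4 + 8.2588*m^3 + 9.626*m^2 - 0.1318*m - 0.9656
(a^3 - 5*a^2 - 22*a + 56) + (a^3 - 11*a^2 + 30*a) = 2*a^3 - 16*a^2 + 8*a + 56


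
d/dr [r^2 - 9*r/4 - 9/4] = 2*r - 9/4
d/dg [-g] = -1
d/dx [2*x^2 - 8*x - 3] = 4*x - 8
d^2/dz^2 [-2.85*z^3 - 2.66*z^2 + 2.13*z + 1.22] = -17.1*z - 5.32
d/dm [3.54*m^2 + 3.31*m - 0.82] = 7.08*m + 3.31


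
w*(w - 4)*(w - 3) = w^3 - 7*w^2 + 12*w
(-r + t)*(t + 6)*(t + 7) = -r*t^2 - 13*r*t - 42*r + t^3 + 13*t^2 + 42*t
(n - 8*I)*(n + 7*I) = n^2 - I*n + 56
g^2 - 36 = (g - 6)*(g + 6)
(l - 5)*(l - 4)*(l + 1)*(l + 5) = l^4 - 3*l^3 - 29*l^2 + 75*l + 100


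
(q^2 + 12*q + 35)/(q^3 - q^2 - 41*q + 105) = (q + 5)/(q^2 - 8*q + 15)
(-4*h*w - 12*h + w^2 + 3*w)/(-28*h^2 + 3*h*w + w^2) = (w + 3)/(7*h + w)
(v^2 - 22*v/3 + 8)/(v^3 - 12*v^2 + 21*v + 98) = (v^2 - 22*v/3 + 8)/(v^3 - 12*v^2 + 21*v + 98)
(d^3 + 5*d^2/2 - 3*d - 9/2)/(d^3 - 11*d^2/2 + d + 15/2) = (d + 3)/(d - 5)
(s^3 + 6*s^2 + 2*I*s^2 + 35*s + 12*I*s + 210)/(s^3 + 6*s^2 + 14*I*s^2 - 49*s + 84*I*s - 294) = (s - 5*I)/(s + 7*I)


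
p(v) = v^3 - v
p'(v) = 3*v^2 - 1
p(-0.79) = 0.30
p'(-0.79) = 0.87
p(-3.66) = -45.37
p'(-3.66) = 39.19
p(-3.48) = -38.66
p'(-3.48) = 35.33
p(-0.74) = 0.33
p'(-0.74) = 0.64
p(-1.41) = -1.39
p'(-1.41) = 4.96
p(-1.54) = -2.11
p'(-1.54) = 6.11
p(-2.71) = -17.19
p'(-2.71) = 21.03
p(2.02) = 6.22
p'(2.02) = 11.24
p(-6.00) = -210.00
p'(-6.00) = 107.00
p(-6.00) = -210.00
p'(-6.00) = 107.00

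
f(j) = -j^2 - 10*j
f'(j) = -2*j - 10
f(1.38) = -15.70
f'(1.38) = -12.76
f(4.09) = -57.63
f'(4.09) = -18.18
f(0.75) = -8.06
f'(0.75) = -11.50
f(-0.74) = 6.85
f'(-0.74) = -8.52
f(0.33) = -3.41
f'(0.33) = -10.66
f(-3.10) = 21.39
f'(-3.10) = -3.80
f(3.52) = -47.59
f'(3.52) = -17.04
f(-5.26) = 24.93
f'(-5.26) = 0.52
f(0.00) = 0.00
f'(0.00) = -10.00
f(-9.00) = 9.00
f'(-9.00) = 8.00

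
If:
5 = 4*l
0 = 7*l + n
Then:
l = 5/4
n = -35/4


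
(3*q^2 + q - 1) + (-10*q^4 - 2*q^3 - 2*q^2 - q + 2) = -10*q^4 - 2*q^3 + q^2 + 1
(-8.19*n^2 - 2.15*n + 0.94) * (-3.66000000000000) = 29.9754*n^2 + 7.869*n - 3.4404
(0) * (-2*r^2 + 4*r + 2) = 0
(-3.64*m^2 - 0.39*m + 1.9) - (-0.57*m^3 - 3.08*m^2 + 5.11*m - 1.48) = 0.57*m^3 - 0.56*m^2 - 5.5*m + 3.38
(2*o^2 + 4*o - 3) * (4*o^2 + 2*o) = 8*o^4 + 20*o^3 - 4*o^2 - 6*o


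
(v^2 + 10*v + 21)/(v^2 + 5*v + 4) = (v^2 + 10*v + 21)/(v^2 + 5*v + 4)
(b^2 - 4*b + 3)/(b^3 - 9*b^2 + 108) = (b^2 - 4*b + 3)/(b^3 - 9*b^2 + 108)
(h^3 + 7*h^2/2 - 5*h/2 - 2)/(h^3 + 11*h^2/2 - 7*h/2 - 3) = (h + 4)/(h + 6)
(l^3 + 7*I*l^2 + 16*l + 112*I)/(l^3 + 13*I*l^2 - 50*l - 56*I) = (l - 4*I)/(l + 2*I)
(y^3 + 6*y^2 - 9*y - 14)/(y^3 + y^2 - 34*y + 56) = (y + 1)/(y - 4)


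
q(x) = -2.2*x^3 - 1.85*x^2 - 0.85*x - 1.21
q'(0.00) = -0.85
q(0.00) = -1.21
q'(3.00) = -71.35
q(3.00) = -79.81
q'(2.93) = -68.35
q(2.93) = -74.92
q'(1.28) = -16.40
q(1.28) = -9.94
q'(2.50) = -51.35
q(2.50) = -49.27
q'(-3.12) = -53.55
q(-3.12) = 50.25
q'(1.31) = -17.02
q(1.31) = -10.44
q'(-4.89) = -140.58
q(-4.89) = 215.96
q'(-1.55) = -10.97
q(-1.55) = 3.86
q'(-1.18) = -5.67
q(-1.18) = 0.83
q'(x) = -6.6*x^2 - 3.7*x - 0.85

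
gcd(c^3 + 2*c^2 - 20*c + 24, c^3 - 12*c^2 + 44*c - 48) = c - 2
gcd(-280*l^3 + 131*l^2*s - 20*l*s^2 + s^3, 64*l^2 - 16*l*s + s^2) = -8*l + s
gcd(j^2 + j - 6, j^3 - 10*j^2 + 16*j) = j - 2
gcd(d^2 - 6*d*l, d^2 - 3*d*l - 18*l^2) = d - 6*l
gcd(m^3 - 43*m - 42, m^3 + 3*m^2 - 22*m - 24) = m^2 + 7*m + 6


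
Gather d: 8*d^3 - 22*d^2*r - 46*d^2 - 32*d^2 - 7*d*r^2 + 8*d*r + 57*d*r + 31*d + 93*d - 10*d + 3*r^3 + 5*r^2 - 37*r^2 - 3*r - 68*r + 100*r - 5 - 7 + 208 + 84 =8*d^3 + d^2*(-22*r - 78) + d*(-7*r^2 + 65*r + 114) + 3*r^3 - 32*r^2 + 29*r + 280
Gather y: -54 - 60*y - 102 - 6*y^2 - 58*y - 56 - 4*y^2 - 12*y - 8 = -10*y^2 - 130*y - 220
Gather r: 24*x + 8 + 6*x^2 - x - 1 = 6*x^2 + 23*x + 7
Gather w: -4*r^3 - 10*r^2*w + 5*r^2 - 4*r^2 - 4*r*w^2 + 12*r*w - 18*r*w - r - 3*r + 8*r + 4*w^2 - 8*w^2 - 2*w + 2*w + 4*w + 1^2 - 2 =-4*r^3 + r^2 + 4*r + w^2*(-4*r - 4) + w*(-10*r^2 - 6*r + 4) - 1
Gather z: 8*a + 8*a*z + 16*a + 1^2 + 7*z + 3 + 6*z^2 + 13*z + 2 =24*a + 6*z^2 + z*(8*a + 20) + 6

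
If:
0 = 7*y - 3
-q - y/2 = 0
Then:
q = -3/14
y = 3/7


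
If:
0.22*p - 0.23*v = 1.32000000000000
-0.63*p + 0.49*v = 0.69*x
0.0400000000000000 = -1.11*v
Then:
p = 5.96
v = -0.04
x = -5.47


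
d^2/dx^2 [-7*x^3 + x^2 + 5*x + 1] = 2 - 42*x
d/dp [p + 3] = 1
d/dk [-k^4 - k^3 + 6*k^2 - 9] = k*(-4*k^2 - 3*k + 12)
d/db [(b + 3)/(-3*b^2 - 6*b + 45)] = (-b^2 - 2*b + 2*(b + 1)*(b + 3) + 15)/(3*(b^2 + 2*b - 15)^2)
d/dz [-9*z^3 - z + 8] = -27*z^2 - 1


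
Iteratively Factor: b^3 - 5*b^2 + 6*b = (b)*(b^2 - 5*b + 6) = b*(b - 2)*(b - 3)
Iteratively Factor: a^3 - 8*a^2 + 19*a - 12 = (a - 1)*(a^2 - 7*a + 12) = (a - 4)*(a - 1)*(a - 3)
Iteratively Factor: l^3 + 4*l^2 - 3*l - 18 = (l + 3)*(l^2 + l - 6) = (l + 3)^2*(l - 2)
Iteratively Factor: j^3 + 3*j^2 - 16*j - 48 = (j + 4)*(j^2 - j - 12) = (j + 3)*(j + 4)*(j - 4)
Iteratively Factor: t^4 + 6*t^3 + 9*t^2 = (t + 3)*(t^3 + 3*t^2) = (t + 3)^2*(t^2) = t*(t + 3)^2*(t)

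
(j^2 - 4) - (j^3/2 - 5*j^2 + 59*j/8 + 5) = -j^3/2 + 6*j^2 - 59*j/8 - 9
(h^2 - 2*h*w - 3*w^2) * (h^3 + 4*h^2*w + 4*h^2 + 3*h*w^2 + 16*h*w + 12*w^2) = h^5 + 2*h^4*w + 4*h^4 - 8*h^3*w^2 + 8*h^3*w - 18*h^2*w^3 - 32*h^2*w^2 - 9*h*w^4 - 72*h*w^3 - 36*w^4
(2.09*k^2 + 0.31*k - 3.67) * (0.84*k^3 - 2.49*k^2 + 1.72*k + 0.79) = 1.7556*k^5 - 4.9437*k^4 - 0.2599*k^3 + 11.3226*k^2 - 6.0675*k - 2.8993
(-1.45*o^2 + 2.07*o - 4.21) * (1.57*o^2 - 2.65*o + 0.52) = -2.2765*o^4 + 7.0924*o^3 - 12.8492*o^2 + 12.2329*o - 2.1892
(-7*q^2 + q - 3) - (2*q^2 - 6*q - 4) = -9*q^2 + 7*q + 1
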